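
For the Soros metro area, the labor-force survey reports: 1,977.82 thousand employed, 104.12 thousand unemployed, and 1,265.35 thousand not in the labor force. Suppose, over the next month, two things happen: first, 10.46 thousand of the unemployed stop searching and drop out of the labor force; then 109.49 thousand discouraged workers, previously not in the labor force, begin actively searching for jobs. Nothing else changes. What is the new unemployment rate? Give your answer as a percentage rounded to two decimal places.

New unemployment rate ≈ 9.31%.

Initially, labor force = 1,977.82 + 104.12 = 2,081.94 thousand, so u = 104.12/2,081.94 = 5.00%.
After the first change, unemployed and labor force both fall by 10.46 → E = 1,977.82, U = 93.66, labor force = 2,071.48 thousand.
After the second change, unemployed and labor force both rise by 109.49 → E = 1,977.82, U = 203.15, labor force = 2,180.97 thousand.
New unemployment rate = 203.15 / 2,180.97 = 9.31%.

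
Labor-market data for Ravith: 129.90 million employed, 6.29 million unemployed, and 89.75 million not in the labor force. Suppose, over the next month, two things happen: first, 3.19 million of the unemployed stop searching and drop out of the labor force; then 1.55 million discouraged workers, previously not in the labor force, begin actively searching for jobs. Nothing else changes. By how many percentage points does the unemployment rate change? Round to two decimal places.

Initially, labor force = 129.90 + 6.29 = 136.19 million, so u = 6.29/136.19 = 4.62%.
After the first change, unemployed and labor force both fall by 3.19 → E = 129.90, U = 3.10, labor force = 133.00 million.
After the second change, unemployed and labor force both rise by 1.55 → E = 129.90, U = 4.65, labor force = 134.55 million.
New unemployment rate = 4.65 / 134.55 = 3.46%.
Change = 3.46% − 4.62% = −1.16 percentage points.

The unemployment rate changes by −1.16 percentage points.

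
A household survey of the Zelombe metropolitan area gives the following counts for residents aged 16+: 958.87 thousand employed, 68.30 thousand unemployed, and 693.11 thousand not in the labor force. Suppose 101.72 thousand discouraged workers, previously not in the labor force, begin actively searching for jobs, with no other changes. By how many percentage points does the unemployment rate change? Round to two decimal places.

Initially, labor force = 958.87 + 68.30 = 1,027.17 thousand, so u = 68.30/1,027.17 = 6.65%.
After the change, unemployed and labor force both rise by 101.72 → E = 958.87, U = 170.02, labor force = 1,128.89 thousand.
New unemployment rate = 170.02 / 1,128.89 = 15.06%.
Change = 15.06% − 6.65% = +8.41 percentage points.

The unemployment rate changes by +8.41 percentage points.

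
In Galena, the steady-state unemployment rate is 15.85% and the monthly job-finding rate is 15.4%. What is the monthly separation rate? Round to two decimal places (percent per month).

From u* = s/(s+f): s = u·f/(1−u).
s = 0.1585 × 15.4 / (1 − 0.1585) = 2.4409 / 0.8415 ≈ 2.90% per month.

Separation rate ≈ 2.90% per month.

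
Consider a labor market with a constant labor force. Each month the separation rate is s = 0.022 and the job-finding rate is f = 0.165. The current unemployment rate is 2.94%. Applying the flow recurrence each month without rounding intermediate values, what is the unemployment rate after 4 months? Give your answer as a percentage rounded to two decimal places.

Unemployment rate after four months ≈ 7.91%.

With a fixed labor force, u_{t+1} = u_t + s·(1−u_t) − f·u_t = u_t·(1−s−f) + s.
Here 1−s−f = 0.813 and s = 0.022.
u_1 = 0.029400 × 0.813 + 0.022 = 0.045902.
u_2 = 0.045902 × 0.813 + 0.022 = 0.059318.
u_3 = 0.059318 × 0.813 + 0.022 = 0.070226.
u_4 = 0.070226 × 0.813 + 0.022 = 0.079094.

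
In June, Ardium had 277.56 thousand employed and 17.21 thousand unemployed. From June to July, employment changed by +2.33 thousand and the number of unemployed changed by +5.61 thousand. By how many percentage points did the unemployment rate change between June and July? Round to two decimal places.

June: labor force = 277.56 + 17.21 = 294.77; u = 17.21/294.77 = 5.84%.
July: labor force = 279.89 + 22.82 = 302.71; u = 22.82/302.71 = 7.54%.
Change = 7.54% − 5.84% = +1.70 pp.

The unemployment rate changed by +1.70 percentage points.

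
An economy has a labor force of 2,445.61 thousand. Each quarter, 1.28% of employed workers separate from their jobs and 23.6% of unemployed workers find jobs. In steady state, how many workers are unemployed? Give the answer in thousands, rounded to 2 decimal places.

About 125.82 thousand are unemployed in steady state.

Steady-state unemployment rate u* = s/(s+f) = 1.28/(1.28+23.6) = 0.051447.
Unemployed = u* × labor force = 0.051447 × 2,445.61 ≈ 125.82 thousand.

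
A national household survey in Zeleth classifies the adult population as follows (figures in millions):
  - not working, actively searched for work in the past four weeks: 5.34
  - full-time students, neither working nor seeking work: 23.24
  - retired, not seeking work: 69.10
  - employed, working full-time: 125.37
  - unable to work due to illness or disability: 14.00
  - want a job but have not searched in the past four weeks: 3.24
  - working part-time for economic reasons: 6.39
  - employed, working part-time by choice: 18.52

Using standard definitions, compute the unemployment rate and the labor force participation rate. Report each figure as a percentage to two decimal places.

Unemployment rate ≈ 3.43%; labor force participation rate ≈ 58.68%.

Employed = 125.37 + 6.39 + 18.52 = 150.28 million (anyone who worked, including part-time for economic reasons, counts as employed).
Unemployed = 5.34 million.
Labor force = 150.28 + 5.34 = 155.62 million.
Not in labor force = 23.24 + 69.10 + 14.00 + 3.24 = 109.58 million (those not working and not actively searching are outside the labor force — including those who want a job but have given up searching).
Civilian working-age population = 155.62 + 109.58 = 265.20 million.
Unemployment rate = 5.34 / 155.62 = 3.43%.
Labor force participation rate = 155.62 / 265.20 = 58.68%.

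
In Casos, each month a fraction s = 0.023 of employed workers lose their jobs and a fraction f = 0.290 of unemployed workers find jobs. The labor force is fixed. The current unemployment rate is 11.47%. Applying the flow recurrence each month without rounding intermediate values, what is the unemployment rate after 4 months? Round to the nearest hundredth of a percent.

With a fixed labor force, u_{t+1} = u_t + s·(1−u_t) − f·u_t = u_t·(1−s−f) + s.
Here 1−s−f = 0.687 and s = 0.023.
u_1 = 0.114700 × 0.687 + 0.023 = 0.101799.
u_2 = 0.101799 × 0.687 + 0.023 = 0.092936.
u_3 = 0.092936 × 0.687 + 0.023 = 0.086847.
u_4 = 0.086847 × 0.687 + 0.023 = 0.082664.

Unemployment rate after four months ≈ 8.27%.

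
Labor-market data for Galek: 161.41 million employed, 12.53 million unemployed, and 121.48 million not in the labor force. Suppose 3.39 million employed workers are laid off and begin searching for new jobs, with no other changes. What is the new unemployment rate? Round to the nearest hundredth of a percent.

New unemployment rate ≈ 9.15%.

Initially, labor force = 161.41 + 12.53 = 173.94 million, so u = 12.53/173.94 = 7.20%.
After the change, employed falls and unemployed rises by 3.39; labor force unchanged → E = 158.02, U = 15.92, labor force = 173.94 million.
New unemployment rate = 15.92 / 173.94 = 9.15%.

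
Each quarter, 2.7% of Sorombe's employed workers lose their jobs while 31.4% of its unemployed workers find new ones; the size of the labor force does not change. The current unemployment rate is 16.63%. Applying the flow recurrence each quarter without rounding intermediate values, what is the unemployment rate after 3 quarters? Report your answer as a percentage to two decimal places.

Unemployment rate after three quarters ≈ 10.41%.

With a fixed labor force, u_{t+1} = u_t + s·(1−u_t) − f·u_t = u_t·(1−s−f) + s.
Here 1−s−f = 0.659 and s = 0.027.
u_1 = 0.166300 × 0.659 + 0.027 = 0.136592.
u_2 = 0.136592 × 0.659 + 0.027 = 0.117014.
u_3 = 0.117014 × 0.659 + 0.027 = 0.104112.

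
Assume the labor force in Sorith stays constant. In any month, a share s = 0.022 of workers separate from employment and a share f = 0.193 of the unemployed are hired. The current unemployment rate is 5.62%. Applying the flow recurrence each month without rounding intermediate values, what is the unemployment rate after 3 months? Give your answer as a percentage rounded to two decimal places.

Unemployment rate after three months ≈ 8.00%.

With a fixed labor force, u_{t+1} = u_t + s·(1−u_t) − f·u_t = u_t·(1−s−f) + s.
Here 1−s−f = 0.785 and s = 0.022.
u_1 = 0.056200 × 0.785 + 0.022 = 0.066117.
u_2 = 0.066117 × 0.785 + 0.022 = 0.073902.
u_3 = 0.073902 × 0.785 + 0.022 = 0.080013.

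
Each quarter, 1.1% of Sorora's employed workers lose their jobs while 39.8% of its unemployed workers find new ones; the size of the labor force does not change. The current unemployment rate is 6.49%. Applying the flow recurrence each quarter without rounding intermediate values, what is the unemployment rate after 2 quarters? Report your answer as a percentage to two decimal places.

With a fixed labor force, u_{t+1} = u_t + s·(1−u_t) − f·u_t = u_t·(1−s−f) + s.
Here 1−s−f = 0.591 and s = 0.011.
u_1 = 0.064900 × 0.591 + 0.011 = 0.049356.
u_2 = 0.049356 × 0.591 + 0.011 = 0.040169.

Unemployment rate after two quarters ≈ 4.02%.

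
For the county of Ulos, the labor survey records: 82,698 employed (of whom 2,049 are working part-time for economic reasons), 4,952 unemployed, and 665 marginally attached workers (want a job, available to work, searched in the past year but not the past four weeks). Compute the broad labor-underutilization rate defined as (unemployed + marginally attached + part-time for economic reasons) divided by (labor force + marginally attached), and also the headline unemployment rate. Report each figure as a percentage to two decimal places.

Labor force = 82,698 + 4,952 = 87,650.
Numerator = 4,952 + 665 + 2,049 = 7,666.
Denominator = 87,650 + 665 = 88,315.
Broad rate = 7,666 / 88,315 = 8.68%.
Headline unemployment rate = 4,952 / 87,650 = 5.65%.

Broad underutilization rate ≈ 8.68%; headline unemployment rate ≈ 5.65%.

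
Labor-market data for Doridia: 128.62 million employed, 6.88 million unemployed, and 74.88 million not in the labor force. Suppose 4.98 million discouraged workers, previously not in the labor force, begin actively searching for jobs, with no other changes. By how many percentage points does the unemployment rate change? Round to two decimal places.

The unemployment rate changes by +3.36 percentage points.

Initially, labor force = 128.62 + 6.88 = 135.50 million, so u = 6.88/135.50 = 5.08%.
After the change, unemployed and labor force both rise by 4.98 → E = 128.62, U = 11.86, labor force = 140.48 million.
New unemployment rate = 11.86 / 140.48 = 8.44%.
Change = 8.44% − 5.08% = +3.36 percentage points.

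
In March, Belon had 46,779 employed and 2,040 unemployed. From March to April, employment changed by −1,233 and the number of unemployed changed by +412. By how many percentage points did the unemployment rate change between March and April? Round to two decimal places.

The unemployment rate changed by +0.93 percentage points.

March: labor force = 46,779 + 2,040 = 48,819; u = 2,040/48,819 = 4.18%.
April: labor force = 45,546 + 2,452 = 47,998; u = 2,452/47,998 = 5.11%.
Change = 5.11% − 4.18% = +0.93 pp.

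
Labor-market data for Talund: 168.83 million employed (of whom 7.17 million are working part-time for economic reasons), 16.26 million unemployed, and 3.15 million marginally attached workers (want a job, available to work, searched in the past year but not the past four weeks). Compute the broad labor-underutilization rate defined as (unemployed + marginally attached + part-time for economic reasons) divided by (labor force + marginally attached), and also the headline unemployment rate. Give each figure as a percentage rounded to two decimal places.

Labor force = 168.83 + 16.26 = 185.09 million.
Numerator = 16.26 + 3.15 + 7.17 = 26.58 million.
Denominator = 185.09 + 3.15 = 188.24 million.
Broad rate = 26.58 / 188.24 = 14.12%.
Headline unemployment rate = 16.26 / 185.09 = 8.78%.

Broad underutilization rate ≈ 14.12%; headline unemployment rate ≈ 8.78%.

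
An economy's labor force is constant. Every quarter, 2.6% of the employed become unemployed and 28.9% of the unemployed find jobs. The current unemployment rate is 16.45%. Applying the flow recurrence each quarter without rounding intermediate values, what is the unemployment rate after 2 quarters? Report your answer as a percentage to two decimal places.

With a fixed labor force, u_{t+1} = u_t + s·(1−u_t) − f·u_t = u_t·(1−s−f) + s.
Here 1−s−f = 0.685 and s = 0.026.
u_1 = 0.164500 × 0.685 + 0.026 = 0.138683.
u_2 = 0.138683 × 0.685 + 0.026 = 0.120998.

Unemployment rate after two quarters ≈ 12.10%.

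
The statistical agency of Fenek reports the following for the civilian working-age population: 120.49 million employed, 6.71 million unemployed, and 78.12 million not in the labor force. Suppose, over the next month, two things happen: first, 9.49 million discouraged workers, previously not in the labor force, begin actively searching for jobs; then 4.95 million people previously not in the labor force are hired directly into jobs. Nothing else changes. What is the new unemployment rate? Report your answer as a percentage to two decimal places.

New unemployment rate ≈ 11.44%.

Initially, labor force = 120.49 + 6.71 = 127.20 million, so u = 6.71/127.20 = 5.28%.
After the first change, unemployed and labor force both rise by 9.49 → E = 120.49, U = 16.20, labor force = 136.69 million.
After the second change, employed and labor force both rise by 4.95; unemployed unchanged → E = 125.44, U = 16.20, labor force = 141.64 million.
New unemployment rate = 16.20 / 141.64 = 11.44%.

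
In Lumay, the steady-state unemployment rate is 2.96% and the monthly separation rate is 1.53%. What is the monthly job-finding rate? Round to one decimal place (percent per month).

From u* = s/(s+f): f = s·(1−u)/u.
f = 1.53 × (1 − 0.0296) / 0.0296 = 1.4847 / 0.0296 ≈ 50.2% per month.

Job-finding rate ≈ 50.2% per month.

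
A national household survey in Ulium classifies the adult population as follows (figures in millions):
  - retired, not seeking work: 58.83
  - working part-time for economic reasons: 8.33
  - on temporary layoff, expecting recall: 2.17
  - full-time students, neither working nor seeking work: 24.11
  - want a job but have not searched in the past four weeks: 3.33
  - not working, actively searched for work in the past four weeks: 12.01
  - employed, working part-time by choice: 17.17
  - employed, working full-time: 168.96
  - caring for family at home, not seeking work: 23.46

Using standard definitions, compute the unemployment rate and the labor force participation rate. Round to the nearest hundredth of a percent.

Unemployment rate ≈ 6.80%; labor force participation rate ≈ 65.53%.

Employed = 8.33 + 17.17 + 168.96 = 194.46 million (anyone who worked, including part-time for economic reasons, counts as employed).
Unemployed = 2.17 + 12.01 = 14.18 million (jobless and actively searching, or on temporary layoff).
Labor force = 194.46 + 14.18 = 208.64 million.
Not in labor force = 58.83 + 24.11 + 3.33 + 23.46 = 109.73 million (those not working and not actively searching are outside the labor force — including those who want a job but have given up searching).
Civilian working-age population = 208.64 + 109.73 = 318.37 million.
Unemployment rate = 14.18 / 208.64 = 6.80%.
Labor force participation rate = 208.64 / 318.37 = 65.53%.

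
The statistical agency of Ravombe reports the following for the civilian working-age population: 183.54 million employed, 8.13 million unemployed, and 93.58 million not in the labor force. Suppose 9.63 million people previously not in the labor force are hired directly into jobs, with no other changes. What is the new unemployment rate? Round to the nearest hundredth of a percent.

New unemployment rate ≈ 4.04%.

Initially, labor force = 183.54 + 8.13 = 191.67 million, so u = 8.13/191.67 = 4.24%.
After the change, employed and labor force both rise by 9.63; unemployed unchanged → E = 193.17, U = 8.13, labor force = 201.30 million.
New unemployment rate = 8.13 / 201.30 = 4.04%.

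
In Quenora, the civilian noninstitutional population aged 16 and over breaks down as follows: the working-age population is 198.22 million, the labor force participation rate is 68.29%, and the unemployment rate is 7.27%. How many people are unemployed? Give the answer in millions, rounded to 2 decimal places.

Labor force = 0.6829 × 198.22 = 135.36 million.
Unemployed = 0.0727 × 135.36 ≈ 9.84 million.

About 9.84 million are unemployed.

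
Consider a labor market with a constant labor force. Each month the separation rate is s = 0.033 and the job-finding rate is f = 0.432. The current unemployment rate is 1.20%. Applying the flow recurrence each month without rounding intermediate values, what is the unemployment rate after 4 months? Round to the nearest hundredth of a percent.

Unemployment rate after four months ≈ 6.61%.

With a fixed labor force, u_{t+1} = u_t + s·(1−u_t) − f·u_t = u_t·(1−s−f) + s.
Here 1−s−f = 0.535 and s = 0.033.
u_1 = 0.012000 × 0.535 + 0.033 = 0.039420.
u_2 = 0.039420 × 0.535 + 0.033 = 0.054090.
u_3 = 0.054090 × 0.535 + 0.033 = 0.061938.
u_4 = 0.061938 × 0.535 + 0.033 = 0.066137.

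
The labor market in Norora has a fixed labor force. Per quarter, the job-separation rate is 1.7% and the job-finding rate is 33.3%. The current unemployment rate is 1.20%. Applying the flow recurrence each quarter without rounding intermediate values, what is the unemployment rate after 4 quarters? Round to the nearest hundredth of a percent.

Unemployment rate after four quarters ≈ 4.20%.

With a fixed labor force, u_{t+1} = u_t + s·(1−u_t) − f·u_t = u_t·(1−s−f) + s.
Here 1−s−f = 0.650 and s = 0.017.
u_1 = 0.012000 × 0.650 + 0.017 = 0.024800.
u_2 = 0.024800 × 0.650 + 0.017 = 0.033120.
u_3 = 0.033120 × 0.650 + 0.017 = 0.038528.
u_4 = 0.038528 × 0.650 + 0.017 = 0.042043.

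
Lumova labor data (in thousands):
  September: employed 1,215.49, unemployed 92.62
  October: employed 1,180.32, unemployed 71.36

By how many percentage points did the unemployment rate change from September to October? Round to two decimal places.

September: labor force = 1,215.49 + 92.62 = 1,308.11; u = 92.62/1,308.11 = 7.08%.
October: labor force = 1,180.32 + 71.36 = 1,251.68; u = 71.36/1,251.68 = 5.70%.
Change = 5.70% − 7.08% = −1.38 pp.

The unemployment rate changed by −1.38 percentage points.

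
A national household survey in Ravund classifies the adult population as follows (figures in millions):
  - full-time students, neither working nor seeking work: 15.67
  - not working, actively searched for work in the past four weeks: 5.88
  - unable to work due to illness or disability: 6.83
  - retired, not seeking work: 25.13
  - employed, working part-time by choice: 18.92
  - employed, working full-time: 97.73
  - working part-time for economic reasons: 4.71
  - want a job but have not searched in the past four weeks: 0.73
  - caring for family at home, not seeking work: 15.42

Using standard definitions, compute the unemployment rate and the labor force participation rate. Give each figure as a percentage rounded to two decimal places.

Unemployment rate ≈ 4.62%; labor force participation rate ≈ 66.61%.

Employed = 18.92 + 97.73 + 4.71 = 121.36 million (anyone who worked, including part-time for economic reasons, counts as employed).
Unemployed = 5.88 million.
Labor force = 121.36 + 5.88 = 127.24 million.
Not in labor force = 15.67 + 6.83 + 25.13 + 0.73 + 15.42 = 63.78 million (those not working and not actively searching are outside the labor force — including those who want a job but have given up searching).
Civilian working-age population = 127.24 + 63.78 = 191.02 million.
Unemployment rate = 5.88 / 127.24 = 4.62%.
Labor force participation rate = 127.24 / 191.02 = 66.61%.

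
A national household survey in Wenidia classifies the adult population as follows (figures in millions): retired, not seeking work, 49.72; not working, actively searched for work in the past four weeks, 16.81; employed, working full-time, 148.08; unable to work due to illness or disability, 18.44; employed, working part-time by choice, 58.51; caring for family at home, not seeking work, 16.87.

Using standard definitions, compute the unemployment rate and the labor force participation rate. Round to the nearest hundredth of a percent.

Employed = 148.08 + 58.51 = 206.59 million.
Unemployed = 16.81 million.
Labor force = 206.59 + 16.81 = 223.40 million.
Not in labor force = 49.72 + 18.44 + 16.87 = 85.03 million (those not working and not actively searching are outside the labor force).
Civilian working-age population = 223.40 + 85.03 = 308.43 million.
Unemployment rate = 16.81 / 223.40 = 7.52%.
Labor force participation rate = 223.40 / 308.43 = 72.43%.

Unemployment rate ≈ 7.52%; labor force participation rate ≈ 72.43%.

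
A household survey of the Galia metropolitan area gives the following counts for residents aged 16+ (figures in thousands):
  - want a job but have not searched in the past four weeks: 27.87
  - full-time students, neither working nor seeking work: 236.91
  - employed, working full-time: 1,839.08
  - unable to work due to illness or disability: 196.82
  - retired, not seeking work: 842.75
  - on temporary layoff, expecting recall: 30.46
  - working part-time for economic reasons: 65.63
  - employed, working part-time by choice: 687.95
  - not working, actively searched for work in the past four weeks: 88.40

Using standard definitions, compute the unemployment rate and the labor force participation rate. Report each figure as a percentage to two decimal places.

Employed = 1,839.08 + 65.63 + 687.95 = 2,592.66 thousand (anyone who worked, including part-time for economic reasons, counts as employed).
Unemployed = 30.46 + 88.40 = 118.86 thousand (jobless and actively searching, or on temporary layoff).
Labor force = 2,592.66 + 118.86 = 2,711.52 thousand.
Not in labor force = 27.87 + 236.91 + 196.82 + 842.75 = 1,304.35 thousand (those not working and not actively searching are outside the labor force — including those who want a job but have given up searching).
Civilian working-age population = 2,711.52 + 1,304.35 = 4,015.87 thousand.
Unemployment rate = 118.86 / 2,711.52 = 4.38%.
Labor force participation rate = 2,711.52 / 4,015.87 = 67.52%.

Unemployment rate ≈ 4.38%; labor force participation rate ≈ 67.52%.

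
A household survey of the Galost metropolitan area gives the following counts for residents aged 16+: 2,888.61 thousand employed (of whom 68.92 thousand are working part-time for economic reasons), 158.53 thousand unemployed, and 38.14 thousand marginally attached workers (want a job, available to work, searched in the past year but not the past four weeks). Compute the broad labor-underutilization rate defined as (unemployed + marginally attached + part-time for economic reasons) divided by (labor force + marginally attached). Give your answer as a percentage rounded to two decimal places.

Broad underutilization rate ≈ 8.61%.

Labor force = 2,888.61 + 158.53 = 3,047.14 thousand.
Numerator = 158.53 + 38.14 + 68.92 = 265.59 thousand.
Denominator = 3,047.14 + 38.14 = 3,085.28 thousand.
Broad rate = 265.59 / 3,085.28 = 8.61%.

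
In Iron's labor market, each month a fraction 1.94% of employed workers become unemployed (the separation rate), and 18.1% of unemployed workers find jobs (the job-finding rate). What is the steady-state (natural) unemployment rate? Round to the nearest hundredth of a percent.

Steady-state unemployment rate ≈ 9.68%.

At steady state the flows balance: s·E = f·U, so U/(E+U) = s/(s+f).
u* = 1.94 / (1.94 + 18.1) = 1.94 / 20.04 = 9.68%.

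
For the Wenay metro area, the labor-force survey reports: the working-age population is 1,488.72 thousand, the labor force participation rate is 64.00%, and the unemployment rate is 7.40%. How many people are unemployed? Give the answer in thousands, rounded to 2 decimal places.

Labor force = 0.6400 × 1,488.72 = 952.78 thousand.
Unemployed = 0.0740 × 952.78 ≈ 70.51 thousand.

About 70.51 thousand are unemployed.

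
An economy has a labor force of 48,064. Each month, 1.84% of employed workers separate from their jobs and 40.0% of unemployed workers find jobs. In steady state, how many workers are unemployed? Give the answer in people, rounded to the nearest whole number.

Steady-state unemployment rate u* = s/(s+f) = 1.84/(1.84+40.0) = 0.043977.
Unemployed = u* × labor force = 0.043977 × 48,064 ≈ 2,114.

About 2,114 are unemployed in steady state.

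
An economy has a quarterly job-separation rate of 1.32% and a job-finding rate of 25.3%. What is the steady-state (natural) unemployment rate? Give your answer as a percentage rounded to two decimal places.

At steady state the flows balance: s·E = f·U, so U/(E+U) = s/(s+f).
u* = 1.32 / (1.32 + 25.3) = 1.32 / 26.62 = 4.96%.

Steady-state unemployment rate ≈ 4.96%.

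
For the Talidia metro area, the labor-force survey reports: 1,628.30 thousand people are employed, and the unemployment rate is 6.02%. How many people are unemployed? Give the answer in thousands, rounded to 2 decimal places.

Let U be the number unemployed. The labor force is E + U, and U/(E+U) = 0.0602.
So U = 0.0602 × 1,628.30 / (1 − 0.0602) = 98.0237 / 0.9398 ≈ 104.30 thousand.

About 104.30 thousand are unemployed.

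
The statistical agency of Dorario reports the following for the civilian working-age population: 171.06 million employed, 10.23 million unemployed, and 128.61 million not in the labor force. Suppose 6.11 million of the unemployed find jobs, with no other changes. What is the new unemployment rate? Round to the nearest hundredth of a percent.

Initially, labor force = 171.06 + 10.23 = 181.29 million, so u = 10.23/181.29 = 5.64%.
After the change, unemployed falls and employed rises by 6.11; labor force unchanged → E = 177.17, U = 4.12, labor force = 181.29 million.
New unemployment rate = 4.12 / 181.29 = 2.27%.

New unemployment rate ≈ 2.27%.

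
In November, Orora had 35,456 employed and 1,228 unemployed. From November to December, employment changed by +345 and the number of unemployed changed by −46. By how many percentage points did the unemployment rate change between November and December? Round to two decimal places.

The unemployment rate changed by −0.15 percentage points.

November: labor force = 35,456 + 1,228 = 36,684; u = 1,228/36,684 = 3.35%.
December: labor force = 35,801 + 1,182 = 36,983; u = 1,182/36,983 = 3.20%.
Change = 3.20% − 3.35% = −0.15 pp.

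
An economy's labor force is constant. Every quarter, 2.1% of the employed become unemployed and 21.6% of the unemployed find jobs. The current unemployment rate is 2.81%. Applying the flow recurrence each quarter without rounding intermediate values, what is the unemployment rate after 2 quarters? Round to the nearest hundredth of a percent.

With a fixed labor force, u_{t+1} = u_t + s·(1−u_t) − f·u_t = u_t·(1−s−f) + s.
Here 1−s−f = 0.763 and s = 0.021.
u_1 = 0.028100 × 0.763 + 0.021 = 0.042440.
u_2 = 0.042440 × 0.763 + 0.021 = 0.053382.

Unemployment rate after two quarters ≈ 5.34%.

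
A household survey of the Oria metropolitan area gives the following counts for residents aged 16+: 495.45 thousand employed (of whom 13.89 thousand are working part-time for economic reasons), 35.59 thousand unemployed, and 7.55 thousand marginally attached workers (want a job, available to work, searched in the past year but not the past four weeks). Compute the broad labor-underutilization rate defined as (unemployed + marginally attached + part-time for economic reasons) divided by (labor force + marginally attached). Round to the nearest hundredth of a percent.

Broad underutilization rate ≈ 10.59%.

Labor force = 495.45 + 35.59 = 531.04 thousand.
Numerator = 35.59 + 7.55 + 13.89 = 57.03 thousand.
Denominator = 531.04 + 7.55 = 538.59 thousand.
Broad rate = 57.03 / 538.59 = 10.59%.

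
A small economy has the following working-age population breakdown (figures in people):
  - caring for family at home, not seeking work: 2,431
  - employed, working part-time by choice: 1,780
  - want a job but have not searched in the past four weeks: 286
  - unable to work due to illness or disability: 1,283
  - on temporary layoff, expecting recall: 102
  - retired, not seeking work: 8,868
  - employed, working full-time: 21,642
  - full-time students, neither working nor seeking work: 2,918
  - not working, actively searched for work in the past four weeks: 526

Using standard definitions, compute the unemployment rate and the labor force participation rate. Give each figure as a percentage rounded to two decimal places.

Employed = 1,780 + 21,642 = 23,422.
Unemployed = 102 + 526 = 628 (jobless and actively searching, or on temporary layoff).
Labor force = 23,422 + 628 = 24,050.
Not in labor force = 2,431 + 286 + 1,283 + 8,868 + 2,918 = 15,786 (those not working and not actively searching are outside the labor force — including those who want a job but have given up searching).
Civilian working-age population = 24,050 + 15,786 = 39,836.
Unemployment rate = 628 / 24,050 = 2.61%.
Labor force participation rate = 24,050 / 39,836 = 60.37%.

Unemployment rate ≈ 2.61%; labor force participation rate ≈ 60.37%.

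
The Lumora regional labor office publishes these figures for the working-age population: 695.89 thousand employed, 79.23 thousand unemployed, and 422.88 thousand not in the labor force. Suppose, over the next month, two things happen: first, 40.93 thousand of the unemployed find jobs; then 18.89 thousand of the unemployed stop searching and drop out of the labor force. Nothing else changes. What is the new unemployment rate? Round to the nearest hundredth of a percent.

Initially, labor force = 695.89 + 79.23 = 775.12 thousand, so u = 79.23/775.12 = 10.22%.
After the first change, unemployed falls and employed rises by 40.93; labor force unchanged → E = 736.82, U = 38.30, labor force = 775.12 thousand.
After the second change, unemployed and labor force both fall by 18.89 → E = 736.82, U = 19.41, labor force = 756.23 thousand.
New unemployment rate = 19.41 / 756.23 = 2.57%.

New unemployment rate ≈ 2.57%.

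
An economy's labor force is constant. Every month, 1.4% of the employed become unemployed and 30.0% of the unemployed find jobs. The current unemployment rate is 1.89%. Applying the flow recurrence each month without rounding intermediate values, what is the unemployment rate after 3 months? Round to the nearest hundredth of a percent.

Unemployment rate after three months ≈ 3.63%.

With a fixed labor force, u_{t+1} = u_t + s·(1−u_t) − f·u_t = u_t·(1−s−f) + s.
Here 1−s−f = 0.686 and s = 0.014.
u_1 = 0.018900 × 0.686 + 0.014 = 0.026965.
u_2 = 0.026965 × 0.686 + 0.014 = 0.032498.
u_3 = 0.032498 × 0.686 + 0.014 = 0.036294.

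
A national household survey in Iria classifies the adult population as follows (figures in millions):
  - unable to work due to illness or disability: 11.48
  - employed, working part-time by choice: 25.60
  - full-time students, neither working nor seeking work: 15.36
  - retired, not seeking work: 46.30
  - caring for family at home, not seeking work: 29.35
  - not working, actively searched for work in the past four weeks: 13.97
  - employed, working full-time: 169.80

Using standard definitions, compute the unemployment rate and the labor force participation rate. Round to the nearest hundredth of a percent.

Employed = 25.60 + 169.80 = 195.40 million.
Unemployed = 13.97 million.
Labor force = 195.40 + 13.97 = 209.37 million.
Not in labor force = 11.48 + 15.36 + 46.30 + 29.35 = 102.49 million (those not working and not actively searching are outside the labor force).
Civilian working-age population = 209.37 + 102.49 = 311.86 million.
Unemployment rate = 13.97 / 209.37 = 6.67%.
Labor force participation rate = 209.37 / 311.86 = 67.14%.

Unemployment rate ≈ 6.67%; labor force participation rate ≈ 67.14%.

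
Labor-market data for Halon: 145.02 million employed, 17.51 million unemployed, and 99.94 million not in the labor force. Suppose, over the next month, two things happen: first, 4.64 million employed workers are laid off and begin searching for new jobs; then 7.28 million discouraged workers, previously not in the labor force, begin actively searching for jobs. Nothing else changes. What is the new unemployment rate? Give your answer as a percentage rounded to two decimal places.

New unemployment rate ≈ 17.33%.

Initially, labor force = 145.02 + 17.51 = 162.53 million, so u = 17.51/162.53 = 10.77%.
After the first change, employed falls and unemployed rises by 4.64; labor force unchanged → E = 140.38, U = 22.15, labor force = 162.53 million.
After the second change, unemployed and labor force both rise by 7.28 → E = 140.38, U = 29.43, labor force = 169.81 million.
New unemployment rate = 29.43 / 169.81 = 17.33%.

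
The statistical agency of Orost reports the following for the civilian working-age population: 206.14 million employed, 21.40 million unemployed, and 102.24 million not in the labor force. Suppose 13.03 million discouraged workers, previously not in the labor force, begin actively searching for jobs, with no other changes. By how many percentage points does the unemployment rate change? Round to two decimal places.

The unemployment rate changes by +4.91 percentage points.

Initially, labor force = 206.14 + 21.40 = 227.54 million, so u = 21.40/227.54 = 9.40%.
After the change, unemployed and labor force both rise by 13.03 → E = 206.14, U = 34.43, labor force = 240.57 million.
New unemployment rate = 34.43 / 240.57 = 14.31%.
Change = 14.31% − 9.40% = +4.91 percentage points.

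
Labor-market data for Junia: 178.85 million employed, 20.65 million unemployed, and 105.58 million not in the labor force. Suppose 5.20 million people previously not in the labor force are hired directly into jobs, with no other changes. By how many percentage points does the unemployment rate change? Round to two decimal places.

The unemployment rate changes by −0.26 percentage points.

Initially, labor force = 178.85 + 20.65 = 199.50 million, so u = 20.65/199.50 = 10.35%.
After the change, employed and labor force both rise by 5.20; unemployed unchanged → E = 184.05, U = 20.65, labor force = 204.70 million.
New unemployment rate = 20.65 / 204.70 = 10.09%.
Change = 10.09% − 10.35% = −0.26 percentage points.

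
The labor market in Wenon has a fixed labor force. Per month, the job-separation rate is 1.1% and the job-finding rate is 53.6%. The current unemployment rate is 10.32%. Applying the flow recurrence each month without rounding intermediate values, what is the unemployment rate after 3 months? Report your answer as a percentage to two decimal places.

With a fixed labor force, u_{t+1} = u_t + s·(1−u_t) − f·u_t = u_t·(1−s−f) + s.
Here 1−s−f = 0.453 and s = 0.011.
u_1 = 0.103200 × 0.453 + 0.011 = 0.057750.
u_2 = 0.057750 × 0.453 + 0.011 = 0.037161.
u_3 = 0.037161 × 0.453 + 0.011 = 0.027834.

Unemployment rate after three months ≈ 2.78%.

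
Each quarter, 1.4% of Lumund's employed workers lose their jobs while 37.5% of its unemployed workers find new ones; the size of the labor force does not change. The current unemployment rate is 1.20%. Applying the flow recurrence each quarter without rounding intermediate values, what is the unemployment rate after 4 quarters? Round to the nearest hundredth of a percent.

With a fixed labor force, u_{t+1} = u_t + s·(1−u_t) − f·u_t = u_t·(1−s−f) + s.
Here 1−s−f = 0.611 and s = 0.014.
u_1 = 0.012000 × 0.611 + 0.014 = 0.021332.
u_2 = 0.021332 × 0.611 + 0.014 = 0.027034.
u_3 = 0.027034 × 0.611 + 0.014 = 0.030518.
u_4 = 0.030518 × 0.611 + 0.014 = 0.032646.

Unemployment rate after four quarters ≈ 3.26%.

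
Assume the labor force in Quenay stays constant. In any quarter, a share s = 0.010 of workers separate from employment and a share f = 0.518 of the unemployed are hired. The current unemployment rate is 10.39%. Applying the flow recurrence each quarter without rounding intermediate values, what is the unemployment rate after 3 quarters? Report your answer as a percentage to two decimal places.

Unemployment rate after three quarters ≈ 2.79%.

With a fixed labor force, u_{t+1} = u_t + s·(1−u_t) − f·u_t = u_t·(1−s−f) + s.
Here 1−s−f = 0.472 and s = 0.010.
u_1 = 0.103900 × 0.472 + 0.010 = 0.059041.
u_2 = 0.059041 × 0.472 + 0.010 = 0.037867.
u_3 = 0.037867 × 0.472 + 0.010 = 0.027873.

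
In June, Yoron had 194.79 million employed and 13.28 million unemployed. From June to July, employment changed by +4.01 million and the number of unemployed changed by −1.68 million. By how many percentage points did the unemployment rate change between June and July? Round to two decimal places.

June: labor force = 194.79 + 13.28 = 208.07; u = 13.28/208.07 = 6.38%.
July: labor force = 198.80 + 11.60 = 210.40; u = 11.60/210.40 = 5.51%.
Change = 5.51% − 6.38% = −0.87 pp.

The unemployment rate changed by −0.87 percentage points.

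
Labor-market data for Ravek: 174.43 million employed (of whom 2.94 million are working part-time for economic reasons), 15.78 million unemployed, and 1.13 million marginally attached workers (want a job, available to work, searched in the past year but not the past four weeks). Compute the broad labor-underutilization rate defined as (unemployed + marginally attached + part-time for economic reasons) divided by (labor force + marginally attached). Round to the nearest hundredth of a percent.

Broad underutilization rate ≈ 10.37%.

Labor force = 174.43 + 15.78 = 190.21 million.
Numerator = 15.78 + 1.13 + 2.94 = 19.85 million.
Denominator = 190.21 + 1.13 = 191.34 million.
Broad rate = 19.85 / 191.34 = 10.37%.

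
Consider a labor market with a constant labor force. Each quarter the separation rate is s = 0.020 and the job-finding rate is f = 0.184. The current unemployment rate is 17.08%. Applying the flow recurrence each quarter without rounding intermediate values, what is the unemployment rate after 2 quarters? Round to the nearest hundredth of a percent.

Unemployment rate after two quarters ≈ 14.41%.

With a fixed labor force, u_{t+1} = u_t + s·(1−u_t) − f·u_t = u_t·(1−s−f) + s.
Here 1−s−f = 0.796 and s = 0.020.
u_1 = 0.170800 × 0.796 + 0.020 = 0.155957.
u_2 = 0.155957 × 0.796 + 0.020 = 0.144142.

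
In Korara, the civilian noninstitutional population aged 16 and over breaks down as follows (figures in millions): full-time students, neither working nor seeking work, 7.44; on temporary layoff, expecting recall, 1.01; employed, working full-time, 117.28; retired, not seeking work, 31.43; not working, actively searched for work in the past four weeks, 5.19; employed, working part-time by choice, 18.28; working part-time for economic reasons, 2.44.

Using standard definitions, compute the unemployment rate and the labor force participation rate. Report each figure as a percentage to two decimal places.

Unemployment rate ≈ 4.30%; labor force participation rate ≈ 78.77%.

Employed = 117.28 + 18.28 + 2.44 = 138.00 million (anyone who worked, including part-time for economic reasons, counts as employed).
Unemployed = 1.01 + 5.19 = 6.20 million (jobless and actively searching, or on temporary layoff).
Labor force = 138.00 + 6.20 = 144.20 million.
Not in labor force = 7.44 + 31.43 = 38.87 million (those not working and not actively searching are outside the labor force).
Civilian working-age population = 144.20 + 38.87 = 183.07 million.
Unemployment rate = 6.20 / 144.20 = 4.30%.
Labor force participation rate = 144.20 / 183.07 = 78.77%.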